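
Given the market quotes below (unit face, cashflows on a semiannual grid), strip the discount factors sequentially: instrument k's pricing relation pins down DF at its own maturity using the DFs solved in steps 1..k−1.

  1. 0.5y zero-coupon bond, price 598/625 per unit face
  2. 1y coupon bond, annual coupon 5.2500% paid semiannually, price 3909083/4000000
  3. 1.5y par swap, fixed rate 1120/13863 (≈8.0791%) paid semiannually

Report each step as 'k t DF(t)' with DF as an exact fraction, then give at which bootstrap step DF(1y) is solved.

step 1 [0.5y] zero: DF = P = 598/625 ≈ 0.956800
step 2 [1y] bond c/2=21/800: DF=(3909083/4000000 − 21/800·(0.956800))/(1+21/800) = 4639/5000 ≈ 0.927800
step 3 [1.5y] swap r/2=560/13863: DF=(1 − 560/13863·(0.956800+0.927800))/(1+560/13863) = 111/125 ≈ 0.888000

1 1/2 598/625
2 1 4639/5000
3 3/2 111/125
DF(1y) is solved at step 2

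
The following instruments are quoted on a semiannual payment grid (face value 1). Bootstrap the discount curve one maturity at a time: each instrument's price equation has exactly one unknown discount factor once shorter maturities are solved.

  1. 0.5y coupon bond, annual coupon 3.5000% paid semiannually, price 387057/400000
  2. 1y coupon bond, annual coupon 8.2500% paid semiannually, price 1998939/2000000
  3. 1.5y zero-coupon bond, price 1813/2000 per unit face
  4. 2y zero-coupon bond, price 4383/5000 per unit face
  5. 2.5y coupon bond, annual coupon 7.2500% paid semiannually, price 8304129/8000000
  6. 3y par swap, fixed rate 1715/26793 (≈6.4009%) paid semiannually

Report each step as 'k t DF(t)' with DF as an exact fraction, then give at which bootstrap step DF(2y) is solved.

1 1/2 951/1000
2 1 4611/5000
3 3/2 1813/2000
4 2 4383/5000
5 5/2 4369/5000
6 3 1657/2000
DF(2y) is solved at step 4

step 1 [0.5y] bond c/2=7/400: DF=(387057/400000 − 7/400·(0))/(1+7/400) = 951/1000 ≈ 0.951000
step 2 [1y] bond c/2=33/800: DF=(1998939/2000000 − 33/800·(0.951000))/(1+33/800) = 4611/5000 ≈ 0.922200
step 3 [1.5y] zero: DF = P = 1813/2000 ≈ 0.906500
step 4 [2y] zero: DF = P = 4383/5000 ≈ 0.876600
step 5 [2.5y] bond c/2=29/800: DF=(8304129/8000000 − 29/800·(0.951000+0.922200+0.906500+0.876600))/(1+29/800) = 4369/5000 ≈ 0.873800
step 6 [3y] swap r/2=1715/53586: DF=(1 − 1715/53586·(0.951000+0.922200+0.906500+0.876600+0.873800))/(1+1715/53586) = 1657/2000 ≈ 0.828500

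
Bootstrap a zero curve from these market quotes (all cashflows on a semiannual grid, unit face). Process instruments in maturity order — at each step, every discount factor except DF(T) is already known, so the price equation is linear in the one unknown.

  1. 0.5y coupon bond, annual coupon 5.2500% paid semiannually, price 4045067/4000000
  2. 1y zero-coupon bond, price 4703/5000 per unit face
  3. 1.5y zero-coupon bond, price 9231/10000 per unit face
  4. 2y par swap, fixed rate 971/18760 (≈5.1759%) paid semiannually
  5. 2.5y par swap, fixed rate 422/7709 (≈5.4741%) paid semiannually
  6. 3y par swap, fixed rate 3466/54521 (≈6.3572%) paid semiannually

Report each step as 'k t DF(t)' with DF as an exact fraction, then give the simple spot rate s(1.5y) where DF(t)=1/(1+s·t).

1 1/2 4927/5000
2 1 4703/5000
3 3/2 9231/10000
4 2 9029/10000
5 5/2 4367/5000
6 3 8267/10000
s(1.5y) = (1/(9231/10000) − 1)/(3/2) = 1538/27693 ≈ 5.5538%

step 1 [0.5y] bond c/2=21/800: DF=(4045067/4000000 − 21/800·(0))/(1+21/800) = 4927/5000 ≈ 0.985400
step 2 [1y] zero: DF = P = 4703/5000 ≈ 0.940600
step 3 [1.5y] zero: DF = P = 9231/10000 ≈ 0.923100
step 4 [2y] swap r/2=971/37520: DF=(1 − 971/37520·(0.985400+0.940600+0.923100))/(1+971/37520) = 9029/10000 ≈ 0.902900
step 5 [2.5y] swap r/2=211/7709: DF=(1 − 211/7709·(0.985400+0.940600+0.923100+0.902900))/(1+211/7709) = 4367/5000 ≈ 0.873400
step 6 [3y] swap r/2=1733/54521: DF=(1 − 1733/54521·(0.985400+0.940600+0.923100+0.902900+0.873400))/(1+1733/54521) = 8267/10000 ≈ 0.826700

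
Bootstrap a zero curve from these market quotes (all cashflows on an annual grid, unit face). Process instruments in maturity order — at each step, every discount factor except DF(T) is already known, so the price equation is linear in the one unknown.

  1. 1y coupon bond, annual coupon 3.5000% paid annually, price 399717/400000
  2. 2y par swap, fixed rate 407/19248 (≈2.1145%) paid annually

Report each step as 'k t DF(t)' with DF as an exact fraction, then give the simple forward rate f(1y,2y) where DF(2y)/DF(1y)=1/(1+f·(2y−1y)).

1 1 1931/2000
2 2 9593/10000
f(1y,2y) = ((1931/2000)/(9593/10000) − 1)/(1) = 62/9593 ≈ 0.6463%

step 1 [1y] bond c/1=7/200: DF=(399717/400000 − 7/200·(0))/(1+7/200) = 1931/2000 ≈ 0.965500
step 2 [2y] swap r/1=407/19248: DF=(1 − 407/19248·(0.965500))/(1+407/19248) = 9593/10000 ≈ 0.959300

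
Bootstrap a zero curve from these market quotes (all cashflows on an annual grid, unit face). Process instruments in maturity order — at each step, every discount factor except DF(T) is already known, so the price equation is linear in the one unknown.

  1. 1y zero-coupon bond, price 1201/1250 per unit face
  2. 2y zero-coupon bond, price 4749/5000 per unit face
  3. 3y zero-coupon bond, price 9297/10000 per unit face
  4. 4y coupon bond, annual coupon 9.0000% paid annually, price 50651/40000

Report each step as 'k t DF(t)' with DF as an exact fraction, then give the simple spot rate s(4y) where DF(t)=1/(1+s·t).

1 1 1201/1250
2 2 4749/5000
3 3 9297/10000
4 4 1159/1250
s(4y) = (1/(1159/1250) − 1)/(4) = 91/4636 ≈ 1.9629%

step 1 [1y] zero: DF = P = 1201/1250 ≈ 0.960800
step 2 [2y] zero: DF = P = 4749/5000 ≈ 0.949800
step 3 [3y] zero: DF = P = 9297/10000 ≈ 0.929700
step 4 [4y] bond c/1=9/100: DF=(50651/40000 − 9/100·(0.960800+0.949800+0.929700))/(1+9/100) = 1159/1250 ≈ 0.927200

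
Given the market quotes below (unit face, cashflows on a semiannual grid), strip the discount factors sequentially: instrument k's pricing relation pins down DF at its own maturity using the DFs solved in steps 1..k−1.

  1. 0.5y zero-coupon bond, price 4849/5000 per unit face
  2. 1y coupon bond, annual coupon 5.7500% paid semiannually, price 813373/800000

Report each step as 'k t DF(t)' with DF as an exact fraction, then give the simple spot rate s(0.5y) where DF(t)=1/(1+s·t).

1 1/2 4849/5000
2 1 2403/2500
s(0.5y) = (1/(4849/5000) − 1)/(1/2) = 302/4849 ≈ 6.2281%

step 1 [0.5y] zero: DF = P = 4849/5000 ≈ 0.969800
step 2 [1y] bond c/2=23/800: DF=(813373/800000 − 23/800·(0.969800))/(1+23/800) = 2403/2500 ≈ 0.961200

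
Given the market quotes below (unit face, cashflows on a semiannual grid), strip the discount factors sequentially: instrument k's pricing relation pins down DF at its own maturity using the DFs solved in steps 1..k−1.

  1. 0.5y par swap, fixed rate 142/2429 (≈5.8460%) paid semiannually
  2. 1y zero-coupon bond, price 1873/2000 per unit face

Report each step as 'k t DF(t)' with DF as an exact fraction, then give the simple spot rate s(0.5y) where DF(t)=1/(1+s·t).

step 1 [0.5y] swap r/2=71/2429: DF=(1 − 71/2429·(0))/(1+71/2429) = 2429/2500 ≈ 0.971600
step 2 [1y] zero: DF = P = 1873/2000 ≈ 0.936500

1 1/2 2429/2500
2 1 1873/2000
s(0.5y) = (1/(2429/2500) − 1)/(1/2) = 142/2429 ≈ 5.8460%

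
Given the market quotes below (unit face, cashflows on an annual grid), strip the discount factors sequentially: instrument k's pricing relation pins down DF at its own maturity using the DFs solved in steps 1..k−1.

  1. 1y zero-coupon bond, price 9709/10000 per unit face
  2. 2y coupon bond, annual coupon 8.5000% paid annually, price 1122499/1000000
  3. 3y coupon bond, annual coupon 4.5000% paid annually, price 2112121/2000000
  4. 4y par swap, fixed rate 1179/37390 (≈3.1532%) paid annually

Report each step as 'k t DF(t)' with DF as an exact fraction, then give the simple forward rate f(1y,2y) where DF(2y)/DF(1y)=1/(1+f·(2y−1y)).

step 1 [1y] zero: DF = P = 9709/10000 ≈ 0.970900
step 2 [2y] bond c/1=17/200: DF=(1122499/1000000 − 17/200·(0.970900))/(1+17/200) = 1917/2000 ≈ 0.958500
step 3 [3y] bond c/1=9/200: DF=(2112121/2000000 − 9/200·(0.970900+0.958500))/(1+9/200) = 371/400 ≈ 0.927500
step 4 [4y] swap r/1=1179/37390: DF=(1 − 1179/37390·(0.970900+0.958500+0.927500))/(1+1179/37390) = 8821/10000 ≈ 0.882100

1 1 9709/10000
2 2 1917/2000
3 3 371/400
4 4 8821/10000
f(1y,2y) = ((9709/10000)/(1917/2000) − 1)/(1) = 124/9585 ≈ 1.2937%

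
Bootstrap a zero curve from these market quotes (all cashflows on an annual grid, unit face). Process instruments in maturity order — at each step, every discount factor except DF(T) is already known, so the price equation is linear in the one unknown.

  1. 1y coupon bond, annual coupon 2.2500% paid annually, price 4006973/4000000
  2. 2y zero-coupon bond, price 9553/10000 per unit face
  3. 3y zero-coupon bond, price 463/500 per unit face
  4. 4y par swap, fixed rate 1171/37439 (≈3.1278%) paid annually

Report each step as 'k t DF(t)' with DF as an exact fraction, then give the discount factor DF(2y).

1 1 9797/10000
2 2 9553/10000
3 3 463/500
4 4 8829/10000
DF(2y) = 9553/10000 ≈ 0.955300

step 1 [1y] bond c/1=9/400: DF=(4006973/4000000 − 9/400·(0))/(1+9/400) = 9797/10000 ≈ 0.979700
step 2 [2y] zero: DF = P = 9553/10000 ≈ 0.955300
step 3 [3y] zero: DF = P = 463/500 ≈ 0.926000
step 4 [4y] swap r/1=1171/37439: DF=(1 − 1171/37439·(0.979700+0.955300+0.926000))/(1+1171/37439) = 8829/10000 ≈ 0.882900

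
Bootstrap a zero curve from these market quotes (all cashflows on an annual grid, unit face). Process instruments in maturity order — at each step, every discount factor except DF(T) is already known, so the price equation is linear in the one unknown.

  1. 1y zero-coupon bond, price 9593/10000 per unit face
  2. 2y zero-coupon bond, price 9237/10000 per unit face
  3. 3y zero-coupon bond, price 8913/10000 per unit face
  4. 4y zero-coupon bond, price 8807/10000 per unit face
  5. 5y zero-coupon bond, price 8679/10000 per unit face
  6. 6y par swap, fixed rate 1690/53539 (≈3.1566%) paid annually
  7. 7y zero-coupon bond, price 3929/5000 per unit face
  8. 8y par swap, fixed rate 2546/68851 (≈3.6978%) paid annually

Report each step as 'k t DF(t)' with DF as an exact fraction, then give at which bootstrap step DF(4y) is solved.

step 1 [1y] zero: DF = P = 9593/10000 ≈ 0.959300
step 2 [2y] zero: DF = P = 9237/10000 ≈ 0.923700
step 3 [3y] zero: DF = P = 8913/10000 ≈ 0.891300
step 4 [4y] zero: DF = P = 8807/10000 ≈ 0.880700
step 5 [5y] zero: DF = P = 8679/10000 ≈ 0.867900
step 6 [6y] swap r/1=1690/53539: DF=(1 − 1690/53539·(0.959300+0.923700+0.891300+0.880700+0.867900))/(1+1690/53539) = 831/1000 ≈ 0.831000
step 7 [7y] zero: DF = P = 3929/5000 ≈ 0.785800
step 8 [8y] swap r/1=2546/68851: DF=(1 − 2546/68851·(0.959300+0.923700+0.891300+0.880700+0.867900+0.831000+0.785800))/(1+2546/68851) = 3727/5000 ≈ 0.745400

1 1 9593/10000
2 2 9237/10000
3 3 8913/10000
4 4 8807/10000
5 5 8679/10000
6 6 831/1000
7 7 3929/5000
8 8 3727/5000
DF(4y) is solved at step 4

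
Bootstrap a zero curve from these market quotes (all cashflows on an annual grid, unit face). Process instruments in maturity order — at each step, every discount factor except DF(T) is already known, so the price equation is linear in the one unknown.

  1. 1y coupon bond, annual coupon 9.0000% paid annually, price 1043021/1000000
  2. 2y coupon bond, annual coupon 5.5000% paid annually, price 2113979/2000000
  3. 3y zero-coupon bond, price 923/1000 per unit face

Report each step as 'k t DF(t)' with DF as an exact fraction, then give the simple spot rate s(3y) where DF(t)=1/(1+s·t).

step 1 [1y] bond c/1=9/100: DF=(1043021/1000000 − 9/100·(0))/(1+9/100) = 9569/10000 ≈ 0.956900
step 2 [2y] bond c/1=11/200: DF=(2113979/2000000 − 11/200·(0.956900))/(1+11/200) = 119/125 ≈ 0.952000
step 3 [3y] zero: DF = P = 923/1000 ≈ 0.923000

1 1 9569/10000
2 2 119/125
3 3 923/1000
s(3y) = (1/(923/1000) − 1)/(3) = 77/2769 ≈ 2.7808%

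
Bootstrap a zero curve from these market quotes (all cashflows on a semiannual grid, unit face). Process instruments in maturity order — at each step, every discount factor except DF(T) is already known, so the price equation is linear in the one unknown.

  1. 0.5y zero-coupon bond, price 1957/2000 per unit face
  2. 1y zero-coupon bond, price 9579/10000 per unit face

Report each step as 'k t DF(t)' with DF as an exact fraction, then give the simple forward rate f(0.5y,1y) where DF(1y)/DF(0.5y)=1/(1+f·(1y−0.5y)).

step 1 [0.5y] zero: DF = P = 1957/2000 ≈ 0.978500
step 2 [1y] zero: DF = P = 9579/10000 ≈ 0.957900

1 1/2 1957/2000
2 1 9579/10000
f(0.5y,1y) = ((1957/2000)/(9579/10000) − 1)/(1/2) = 4/93 ≈ 4.3011%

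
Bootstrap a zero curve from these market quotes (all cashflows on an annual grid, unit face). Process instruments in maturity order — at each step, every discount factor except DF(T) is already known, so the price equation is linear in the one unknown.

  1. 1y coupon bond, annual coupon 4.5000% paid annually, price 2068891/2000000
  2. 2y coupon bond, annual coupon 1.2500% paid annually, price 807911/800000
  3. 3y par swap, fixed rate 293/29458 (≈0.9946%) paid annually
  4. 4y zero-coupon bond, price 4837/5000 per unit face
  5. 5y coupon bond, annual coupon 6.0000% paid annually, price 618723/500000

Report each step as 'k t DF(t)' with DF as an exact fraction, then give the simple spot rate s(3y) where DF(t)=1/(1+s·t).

1 1 9899/10000
2 2 2463/2500
3 3 9707/10000
4 4 4837/5000
5 5 9459/10000
s(3y) = (1/(9707/10000) − 1)/(3) = 293/29121 ≈ 1.0061%

step 1 [1y] bond c/1=9/200: DF=(2068891/2000000 − 9/200·(0))/(1+9/200) = 9899/10000 ≈ 0.989900
step 2 [2y] bond c/1=1/80: DF=(807911/800000 − 1/80·(0.989900))/(1+1/80) = 2463/2500 ≈ 0.985200
step 3 [3y] swap r/1=293/29458: DF=(1 − 293/29458·(0.989900+0.985200))/(1+293/29458) = 9707/10000 ≈ 0.970700
step 4 [4y] zero: DF = P = 4837/5000 ≈ 0.967400
step 5 [5y] bond c/1=3/50: DF=(618723/500000 − 3/50·(0.989900+0.985200+0.970700+0.967400))/(1+3/50) = 9459/10000 ≈ 0.945900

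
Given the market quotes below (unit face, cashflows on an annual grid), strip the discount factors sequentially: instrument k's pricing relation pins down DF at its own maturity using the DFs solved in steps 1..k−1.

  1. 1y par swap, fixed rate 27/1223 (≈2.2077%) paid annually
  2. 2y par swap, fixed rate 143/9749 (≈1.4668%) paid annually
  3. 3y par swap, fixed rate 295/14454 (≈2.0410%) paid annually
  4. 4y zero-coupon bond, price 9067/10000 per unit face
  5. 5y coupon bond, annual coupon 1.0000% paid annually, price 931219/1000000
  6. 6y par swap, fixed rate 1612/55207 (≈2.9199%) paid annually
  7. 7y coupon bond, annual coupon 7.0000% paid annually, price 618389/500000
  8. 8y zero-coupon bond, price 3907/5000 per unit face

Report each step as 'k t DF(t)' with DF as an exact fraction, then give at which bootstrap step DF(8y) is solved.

step 1 [1y] swap r/1=27/1223: DF=(1 − 27/1223·(0))/(1+27/1223) = 1223/1250 ≈ 0.978400
step 2 [2y] swap r/1=143/9749: DF=(1 − 143/9749·(0.978400))/(1+143/9749) = 4857/5000 ≈ 0.971400
step 3 [3y] swap r/1=295/14454: DF=(1 − 295/14454·(0.978400+0.971400))/(1+295/14454) = 941/1000 ≈ 0.941000
step 4 [4y] zero: DF = P = 9067/10000 ≈ 0.906700
step 5 [5y] bond c/1=1/100: DF=(931219/1000000 − 1/100·(0.978400+0.971400+0.941000+0.906700))/(1+1/100) = 2211/2500 ≈ 0.884400
step 6 [6y] swap r/1=1612/55207: DF=(1 − 1612/55207·(0.978400+0.971400+0.941000+0.906700+0.884400))/(1+1612/55207) = 2097/2500 ≈ 0.838800
step 7 [7y] bond c/1=7/100: DF=(618389/500000 − 7/100·(0.978400+0.971400+0.941000+0.906700+0.884400+0.838800))/(1+7/100) = 7947/10000 ≈ 0.794700
step 8 [8y] zero: DF = P = 3907/5000 ≈ 0.781400

1 1 1223/1250
2 2 4857/5000
3 3 941/1000
4 4 9067/10000
5 5 2211/2500
6 6 2097/2500
7 7 7947/10000
8 8 3907/5000
DF(8y) is solved at step 8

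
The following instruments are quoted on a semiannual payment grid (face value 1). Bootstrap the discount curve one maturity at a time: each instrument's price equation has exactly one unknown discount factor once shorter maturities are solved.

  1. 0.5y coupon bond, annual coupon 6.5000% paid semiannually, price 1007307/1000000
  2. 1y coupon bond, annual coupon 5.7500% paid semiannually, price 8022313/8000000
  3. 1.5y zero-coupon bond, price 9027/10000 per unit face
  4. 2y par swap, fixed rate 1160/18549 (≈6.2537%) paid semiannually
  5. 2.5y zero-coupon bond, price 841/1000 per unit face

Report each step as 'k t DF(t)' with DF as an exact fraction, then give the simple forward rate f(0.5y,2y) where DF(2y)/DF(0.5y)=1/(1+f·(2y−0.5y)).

step 1 [0.5y] bond c/2=13/400: DF=(1007307/1000000 − 13/400·(0))/(1+13/400) = 2439/2500 ≈ 0.975600
step 2 [1y] bond c/2=23/800: DF=(8022313/8000000 − 23/800·(0.975600))/(1+23/800) = 379/400 ≈ 0.947500
step 3 [1.5y] zero: DF = P = 9027/10000 ≈ 0.902700
step 4 [2y] swap r/2=580/18549: DF=(1 − 580/18549·(0.975600+0.947500+0.902700))/(1+580/18549) = 221/250 ≈ 0.884000
step 5 [2.5y] zero: DF = P = 841/1000 ≈ 0.841000

1 1/2 2439/2500
2 1 379/400
3 3/2 9027/10000
4 2 221/250
5 5/2 841/1000
f(0.5y,2y) = ((2439/2500)/(221/250) − 1)/(3/2) = 229/3315 ≈ 6.9080%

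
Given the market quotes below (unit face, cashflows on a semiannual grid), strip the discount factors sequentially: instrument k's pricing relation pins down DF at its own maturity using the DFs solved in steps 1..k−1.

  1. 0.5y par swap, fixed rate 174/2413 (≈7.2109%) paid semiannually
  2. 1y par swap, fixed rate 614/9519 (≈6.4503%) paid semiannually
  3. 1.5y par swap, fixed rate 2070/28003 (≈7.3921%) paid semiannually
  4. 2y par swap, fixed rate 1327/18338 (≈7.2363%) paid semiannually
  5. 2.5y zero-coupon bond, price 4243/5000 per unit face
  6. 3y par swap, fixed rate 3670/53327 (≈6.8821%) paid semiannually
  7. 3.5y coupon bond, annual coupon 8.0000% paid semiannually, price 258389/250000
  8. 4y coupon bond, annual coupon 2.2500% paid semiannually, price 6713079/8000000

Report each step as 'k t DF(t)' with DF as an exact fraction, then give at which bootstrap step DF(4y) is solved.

1 1/2 2413/2500
2 1 4693/5000
3 3/2 1793/2000
4 2 8673/10000
5 5/2 4243/5000
6 3 1633/2000
7 7/2 7887/10000
8 4 7617/10000
DF(4y) is solved at step 8

step 1 [0.5y] swap r/2=87/2413: DF=(1 − 87/2413·(0))/(1+87/2413) = 2413/2500 ≈ 0.965200
step 2 [1y] swap r/2=307/9519: DF=(1 − 307/9519·(0.965200))/(1+307/9519) = 4693/5000 ≈ 0.938600
step 3 [1.5y] swap r/2=1035/28003: DF=(1 − 1035/28003·(0.965200+0.938600))/(1+1035/28003) = 1793/2000 ≈ 0.896500
step 4 [2y] swap r/2=1327/36676: DF=(1 − 1327/36676·(0.965200+0.938600+0.896500))/(1+1327/36676) = 8673/10000 ≈ 0.867300
step 5 [2.5y] zero: DF = P = 4243/5000 ≈ 0.848600
step 6 [3y] swap r/2=1835/53327: DF=(1 − 1835/53327·(0.965200+0.938600+0.896500+0.867300+0.848600))/(1+1835/53327) = 1633/2000 ≈ 0.816500
step 7 [3.5y] bond c/2=1/25: DF=(258389/250000 − 1/25·(0.965200+0.938600+0.896500+0.867300+0.848600+0.816500))/(1+1/25) = 7887/10000 ≈ 0.788700
step 8 [4y] bond c/2=9/800: DF=(6713079/8000000 − 9/800·(0.965200+0.938600+0.896500+0.867300+0.848600+0.816500+0.788700))/(1+9/800) = 7617/10000 ≈ 0.761700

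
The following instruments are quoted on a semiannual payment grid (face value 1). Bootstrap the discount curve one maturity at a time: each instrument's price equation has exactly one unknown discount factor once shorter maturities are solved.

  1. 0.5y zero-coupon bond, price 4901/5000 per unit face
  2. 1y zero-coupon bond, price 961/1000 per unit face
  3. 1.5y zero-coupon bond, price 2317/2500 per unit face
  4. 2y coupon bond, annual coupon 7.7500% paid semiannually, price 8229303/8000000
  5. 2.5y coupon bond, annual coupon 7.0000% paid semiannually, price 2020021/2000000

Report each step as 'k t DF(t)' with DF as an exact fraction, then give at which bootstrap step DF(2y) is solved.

step 1 [0.5y] zero: DF = P = 4901/5000 ≈ 0.980200
step 2 [1y] zero: DF = P = 961/1000 ≈ 0.961000
step 3 [1.5y] zero: DF = P = 2317/2500 ≈ 0.926800
step 4 [2y] bond c/2=31/800: DF=(8229303/8000000 − 31/800·(0.980200+0.961000+0.926800))/(1+31/800) = 8833/10000 ≈ 0.883300
step 5 [2.5y] bond c/2=7/200: DF=(2020021/2000000 − 7/200·(0.980200+0.961000+0.926800+0.883300))/(1+7/200) = 849/1000 ≈ 0.849000

1 1/2 4901/5000
2 1 961/1000
3 3/2 2317/2500
4 2 8833/10000
5 5/2 849/1000
DF(2y) is solved at step 4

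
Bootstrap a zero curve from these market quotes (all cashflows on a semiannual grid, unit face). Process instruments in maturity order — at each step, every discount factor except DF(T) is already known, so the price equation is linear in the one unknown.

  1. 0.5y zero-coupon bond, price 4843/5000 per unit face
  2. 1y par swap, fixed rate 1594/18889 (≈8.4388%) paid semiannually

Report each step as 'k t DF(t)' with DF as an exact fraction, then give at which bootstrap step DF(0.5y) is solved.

1 1/2 4843/5000
2 1 9203/10000
DF(0.5y) is solved at step 1

step 1 [0.5y] zero: DF = P = 4843/5000 ≈ 0.968600
step 2 [1y] swap r/2=797/18889: DF=(1 − 797/18889·(0.968600))/(1+797/18889) = 9203/10000 ≈ 0.920300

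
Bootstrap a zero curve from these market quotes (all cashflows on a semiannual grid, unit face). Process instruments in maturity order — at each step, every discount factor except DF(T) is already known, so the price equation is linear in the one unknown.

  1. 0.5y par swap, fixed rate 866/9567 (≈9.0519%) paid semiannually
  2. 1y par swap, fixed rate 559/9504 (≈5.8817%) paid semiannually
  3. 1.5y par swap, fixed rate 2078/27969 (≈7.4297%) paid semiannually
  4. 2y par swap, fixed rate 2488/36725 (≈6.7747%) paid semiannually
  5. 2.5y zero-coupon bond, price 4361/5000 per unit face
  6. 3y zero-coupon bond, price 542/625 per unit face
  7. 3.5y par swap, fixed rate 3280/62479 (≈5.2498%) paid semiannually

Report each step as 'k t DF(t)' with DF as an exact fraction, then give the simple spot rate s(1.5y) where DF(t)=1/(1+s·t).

step 1 [0.5y] swap r/2=433/9567: DF=(1 − 433/9567·(0))/(1+433/9567) = 9567/10000 ≈ 0.956700
step 2 [1y] swap r/2=559/19008: DF=(1 − 559/19008·(0.956700))/(1+559/19008) = 9441/10000 ≈ 0.944100
step 3 [1.5y] swap r/2=1039/27969: DF=(1 − 1039/27969·(0.956700+0.944100))/(1+1039/27969) = 8961/10000 ≈ 0.896100
step 4 [2y] swap r/2=1244/36725: DF=(1 − 1244/36725·(0.956700+0.944100+0.896100))/(1+1244/36725) = 2189/2500 ≈ 0.875600
step 5 [2.5y] zero: DF = P = 4361/5000 ≈ 0.872200
step 6 [3y] zero: DF = P = 542/625 ≈ 0.867200
step 7 [3.5y] swap r/2=1640/62479: DF=(1 − 1640/62479·(0.956700+0.944100+0.896100+0.875600+0.872200+0.867200))/(1+1640/62479) = 209/250 ≈ 0.836000

1 1/2 9567/10000
2 1 9441/10000
3 3/2 8961/10000
4 2 2189/2500
5 5/2 4361/5000
6 3 542/625
7 7/2 209/250
s(1.5y) = (1/(8961/10000) − 1)/(3/2) = 2078/26883 ≈ 7.7298%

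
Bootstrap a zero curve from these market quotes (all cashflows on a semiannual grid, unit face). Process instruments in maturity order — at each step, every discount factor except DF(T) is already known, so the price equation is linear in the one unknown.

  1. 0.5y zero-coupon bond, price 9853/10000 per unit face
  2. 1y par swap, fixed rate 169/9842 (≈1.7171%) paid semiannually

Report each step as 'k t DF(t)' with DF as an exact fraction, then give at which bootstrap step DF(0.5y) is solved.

1 1/2 9853/10000
2 1 9831/10000
DF(0.5y) is solved at step 1

step 1 [0.5y] zero: DF = P = 9853/10000 ≈ 0.985300
step 2 [1y] swap r/2=169/19684: DF=(1 − 169/19684·(0.985300))/(1+169/19684) = 9831/10000 ≈ 0.983100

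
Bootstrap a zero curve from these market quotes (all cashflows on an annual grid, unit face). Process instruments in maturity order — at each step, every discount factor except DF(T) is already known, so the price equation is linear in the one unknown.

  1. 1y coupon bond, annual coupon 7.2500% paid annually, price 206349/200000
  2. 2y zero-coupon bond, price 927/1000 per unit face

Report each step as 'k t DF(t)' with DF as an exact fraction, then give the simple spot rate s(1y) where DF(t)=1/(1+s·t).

1 1 481/500
2 2 927/1000
s(1y) = (1/(481/500) − 1)/(1) = 19/481 ≈ 3.9501%

step 1 [1y] bond c/1=29/400: DF=(206349/200000 − 29/400·(0))/(1+29/400) = 481/500 ≈ 0.962000
step 2 [2y] zero: DF = P = 927/1000 ≈ 0.927000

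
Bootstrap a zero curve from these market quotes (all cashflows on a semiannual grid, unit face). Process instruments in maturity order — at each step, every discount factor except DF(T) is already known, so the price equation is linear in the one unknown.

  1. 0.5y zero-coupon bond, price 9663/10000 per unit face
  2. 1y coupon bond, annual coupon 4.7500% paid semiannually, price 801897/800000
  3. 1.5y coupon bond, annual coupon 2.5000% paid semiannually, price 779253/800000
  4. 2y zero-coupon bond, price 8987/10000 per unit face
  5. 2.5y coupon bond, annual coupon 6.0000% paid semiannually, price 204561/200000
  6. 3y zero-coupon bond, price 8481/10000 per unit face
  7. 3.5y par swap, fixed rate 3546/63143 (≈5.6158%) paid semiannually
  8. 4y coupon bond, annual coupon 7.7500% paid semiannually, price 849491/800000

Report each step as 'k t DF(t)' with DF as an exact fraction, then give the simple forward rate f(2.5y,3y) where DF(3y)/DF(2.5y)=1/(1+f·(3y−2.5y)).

step 1 [0.5y] zero: DF = P = 9663/10000 ≈ 0.966300
step 2 [1y] bond c/2=19/800: DF=(801897/800000 − 19/800·(0.966300))/(1+19/800) = 9567/10000 ≈ 0.956700
step 3 [1.5y] bond c/2=1/80: DF=(779253/800000 − 1/80·(0.966300+0.956700))/(1+1/80) = 9383/10000 ≈ 0.938300
step 4 [2y] zero: DF = P = 8987/10000 ≈ 0.898700
step 5 [2.5y] bond c/2=3/100: DF=(204561/200000 − 3/100·(0.966300+0.956700+0.938300+0.898700))/(1+3/100) = 1767/2000 ≈ 0.883500
step 6 [3y] zero: DF = P = 8481/10000 ≈ 0.848100
step 7 [3.5y] swap r/2=1773/63143: DF=(1 − 1773/63143·(0.966300+0.956700+0.938300+0.898700+0.883500+0.848100))/(1+1773/63143) = 8227/10000 ≈ 0.822700
step 8 [4y] bond c/2=31/800: DF=(849491/800000 − 31/800·(0.966300+0.956700+0.938300+0.898700+0.883500+0.848100+0.822700))/(1+31/800) = 7867/10000 ≈ 0.786700

1 1/2 9663/10000
2 1 9567/10000
3 3/2 9383/10000
4 2 8987/10000
5 5/2 1767/2000
6 3 8481/10000
7 7/2 8227/10000
8 4 7867/10000
f(2.5y,3y) = ((1767/2000)/(8481/10000) − 1)/(1/2) = 236/2827 ≈ 8.3481%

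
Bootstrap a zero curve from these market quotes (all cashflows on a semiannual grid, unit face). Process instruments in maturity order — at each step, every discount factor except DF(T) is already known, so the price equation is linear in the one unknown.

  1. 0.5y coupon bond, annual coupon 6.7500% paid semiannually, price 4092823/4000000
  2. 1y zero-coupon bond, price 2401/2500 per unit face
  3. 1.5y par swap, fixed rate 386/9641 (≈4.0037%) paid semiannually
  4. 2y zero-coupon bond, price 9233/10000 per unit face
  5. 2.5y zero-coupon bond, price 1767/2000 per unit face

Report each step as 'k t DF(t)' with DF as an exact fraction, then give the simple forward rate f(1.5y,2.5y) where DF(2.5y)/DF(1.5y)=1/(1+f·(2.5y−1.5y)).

1 1/2 4949/5000
2 1 2401/2500
3 3/2 9421/10000
4 2 9233/10000
5 5/2 1767/2000
f(1.5y,2.5y) = ((9421/10000)/(1767/2000) − 1)/(1) = 586/8835 ≈ 6.6327%

step 1 [0.5y] bond c/2=27/800: DF=(4092823/4000000 − 27/800·(0))/(1+27/800) = 4949/5000 ≈ 0.989800
step 2 [1y] zero: DF = P = 2401/2500 ≈ 0.960400
step 3 [1.5y] swap r/2=193/9641: DF=(1 − 193/9641·(0.989800+0.960400))/(1+193/9641) = 9421/10000 ≈ 0.942100
step 4 [2y] zero: DF = P = 9233/10000 ≈ 0.923300
step 5 [2.5y] zero: DF = P = 1767/2000 ≈ 0.883500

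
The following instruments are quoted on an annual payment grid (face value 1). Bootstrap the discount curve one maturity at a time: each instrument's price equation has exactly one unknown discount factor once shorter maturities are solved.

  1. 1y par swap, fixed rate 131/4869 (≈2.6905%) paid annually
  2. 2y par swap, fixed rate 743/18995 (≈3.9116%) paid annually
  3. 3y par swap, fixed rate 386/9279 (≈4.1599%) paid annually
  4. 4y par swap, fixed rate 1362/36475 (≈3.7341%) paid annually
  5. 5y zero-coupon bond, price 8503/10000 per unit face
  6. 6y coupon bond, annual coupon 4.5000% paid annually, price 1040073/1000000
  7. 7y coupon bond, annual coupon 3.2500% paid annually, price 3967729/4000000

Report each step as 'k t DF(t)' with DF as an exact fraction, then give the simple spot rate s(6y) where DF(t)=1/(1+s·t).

step 1 [1y] swap r/1=131/4869: DF=(1 − 131/4869·(0))/(1+131/4869) = 4869/5000 ≈ 0.973800
step 2 [2y] swap r/1=743/18995: DF=(1 − 743/18995·(0.973800))/(1+743/18995) = 9257/10000 ≈ 0.925700
step 3 [3y] swap r/1=386/9279: DF=(1 − 386/9279·(0.973800+0.925700))/(1+386/9279) = 4421/5000 ≈ 0.884200
step 4 [4y] swap r/1=1362/36475: DF=(1 − 1362/36475·(0.973800+0.925700+0.884200))/(1+1362/36475) = 4319/5000 ≈ 0.863800
step 5 [5y] zero: DF = P = 8503/10000 ≈ 0.850300
step 6 [6y] bond c/1=9/200: DF=(1040073/1000000 − 9/200·(0.973800+0.925700+0.884200+0.863800+0.850300))/(1+9/200) = 501/625 ≈ 0.801600
step 7 [7y] bond c/1=13/400: DF=(3967729/4000000 − 13/400·(0.973800+0.925700+0.884200+0.863800+0.850300+0.801600))/(1+13/400) = 7939/10000 ≈ 0.793900

1 1 4869/5000
2 2 9257/10000
3 3 4421/5000
4 4 4319/5000
5 5 8503/10000
6 6 501/625
7 7 7939/10000
s(6y) = (1/(501/625) − 1)/(6) = 62/1503 ≈ 4.1251%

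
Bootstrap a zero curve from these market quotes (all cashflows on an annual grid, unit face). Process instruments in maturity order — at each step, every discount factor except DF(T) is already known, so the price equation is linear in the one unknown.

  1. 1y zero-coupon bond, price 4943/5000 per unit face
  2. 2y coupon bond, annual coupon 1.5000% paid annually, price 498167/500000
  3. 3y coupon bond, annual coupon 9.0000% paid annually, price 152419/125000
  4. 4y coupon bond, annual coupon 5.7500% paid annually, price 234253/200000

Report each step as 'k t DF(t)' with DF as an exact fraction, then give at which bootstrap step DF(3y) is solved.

1 1 4943/5000
2 2 967/1000
3 3 2393/2500
4 4 2373/2500
DF(3y) is solved at step 3

step 1 [1y] zero: DF = P = 4943/5000 ≈ 0.988600
step 2 [2y] bond c/1=3/200: DF=(498167/500000 − 3/200·(0.988600))/(1+3/200) = 967/1000 ≈ 0.967000
step 3 [3y] bond c/1=9/100: DF=(152419/125000 − 9/100·(0.988600+0.967000))/(1+9/100) = 2393/2500 ≈ 0.957200
step 4 [4y] bond c/1=23/400: DF=(234253/200000 − 23/400·(0.988600+0.967000+0.957200))/(1+23/400) = 2373/2500 ≈ 0.949200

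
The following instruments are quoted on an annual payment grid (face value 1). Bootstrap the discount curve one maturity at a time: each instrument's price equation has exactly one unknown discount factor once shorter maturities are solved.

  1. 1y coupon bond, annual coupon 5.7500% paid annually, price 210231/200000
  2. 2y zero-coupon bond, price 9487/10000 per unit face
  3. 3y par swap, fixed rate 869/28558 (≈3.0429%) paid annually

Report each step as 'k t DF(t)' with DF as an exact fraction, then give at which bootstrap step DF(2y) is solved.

1 1 497/500
2 2 9487/10000
3 3 9131/10000
DF(2y) is solved at step 2

step 1 [1y] bond c/1=23/400: DF=(210231/200000 − 23/400·(0))/(1+23/400) = 497/500 ≈ 0.994000
step 2 [2y] zero: DF = P = 9487/10000 ≈ 0.948700
step 3 [3y] swap r/1=869/28558: DF=(1 − 869/28558·(0.994000+0.948700))/(1+869/28558) = 9131/10000 ≈ 0.913100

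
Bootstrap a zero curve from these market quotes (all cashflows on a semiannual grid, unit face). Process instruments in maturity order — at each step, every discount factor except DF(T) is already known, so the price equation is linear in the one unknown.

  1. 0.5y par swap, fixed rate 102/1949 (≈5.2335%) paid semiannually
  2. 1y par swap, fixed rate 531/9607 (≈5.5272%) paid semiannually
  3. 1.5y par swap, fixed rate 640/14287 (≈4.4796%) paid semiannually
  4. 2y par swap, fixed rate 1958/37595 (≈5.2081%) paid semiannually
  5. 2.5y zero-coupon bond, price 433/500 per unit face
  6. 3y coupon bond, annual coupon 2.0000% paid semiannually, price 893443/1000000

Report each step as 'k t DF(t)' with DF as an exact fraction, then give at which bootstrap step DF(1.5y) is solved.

step 1 [0.5y] swap r/2=51/1949: DF=(1 − 51/1949·(0))/(1+51/1949) = 1949/2000 ≈ 0.974500
step 2 [1y] swap r/2=531/19214: DF=(1 − 531/19214·(0.974500))/(1+531/19214) = 9469/10000 ≈ 0.946900
step 3 [1.5y] swap r/2=320/14287: DF=(1 − 320/14287·(0.974500+0.946900))/(1+320/14287) = 117/125 ≈ 0.936000
step 4 [2y] swap r/2=979/37595: DF=(1 − 979/37595·(0.974500+0.946900+0.936000))/(1+979/37595) = 9021/10000 ≈ 0.902100
step 5 [2.5y] zero: DF = P = 433/500 ≈ 0.866000
step 6 [3y] bond c/2=1/100: DF=(893443/1000000 − 1/100·(0.974500+0.946900+0.936000+0.902100+0.866000))/(1+1/100) = 2097/2500 ≈ 0.838800

1 1/2 1949/2000
2 1 9469/10000
3 3/2 117/125
4 2 9021/10000
5 5/2 433/500
6 3 2097/2500
DF(1.5y) is solved at step 3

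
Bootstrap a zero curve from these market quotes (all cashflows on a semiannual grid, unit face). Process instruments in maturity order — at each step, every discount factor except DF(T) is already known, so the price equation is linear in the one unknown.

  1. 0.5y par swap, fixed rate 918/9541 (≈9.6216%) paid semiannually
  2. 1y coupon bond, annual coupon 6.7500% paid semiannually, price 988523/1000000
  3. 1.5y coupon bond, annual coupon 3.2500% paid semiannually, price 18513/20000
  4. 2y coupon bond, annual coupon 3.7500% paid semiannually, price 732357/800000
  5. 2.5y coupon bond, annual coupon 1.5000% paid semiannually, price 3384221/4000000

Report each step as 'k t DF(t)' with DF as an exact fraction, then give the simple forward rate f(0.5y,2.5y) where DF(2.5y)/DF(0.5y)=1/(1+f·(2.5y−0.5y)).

1 1/2 9541/10000
2 1 9251/10000
3 3/2 1101/1250
4 2 4239/5000
5 5/2 8129/10000
f(0.5y,2.5y) = ((9541/10000)/(8129/10000) − 1)/(2) = 706/8129 ≈ 8.6850%

step 1 [0.5y] swap r/2=459/9541: DF=(1 − 459/9541·(0))/(1+459/9541) = 9541/10000 ≈ 0.954100
step 2 [1y] bond c/2=27/800: DF=(988523/1000000 − 27/800·(0.954100))/(1+27/800) = 9251/10000 ≈ 0.925100
step 3 [1.5y] bond c/2=13/800: DF=(18513/20000 − 13/800·(0.954100+0.925100))/(1+13/800) = 1101/1250 ≈ 0.880800
step 4 [2y] bond c/2=3/160: DF=(732357/800000 − 3/160·(0.954100+0.925100+0.880800))/(1+3/160) = 4239/5000 ≈ 0.847800
step 5 [2.5y] bond c/2=3/400: DF=(3384221/4000000 − 3/400·(0.954100+0.925100+0.880800+0.847800))/(1+3/400) = 8129/10000 ≈ 0.812900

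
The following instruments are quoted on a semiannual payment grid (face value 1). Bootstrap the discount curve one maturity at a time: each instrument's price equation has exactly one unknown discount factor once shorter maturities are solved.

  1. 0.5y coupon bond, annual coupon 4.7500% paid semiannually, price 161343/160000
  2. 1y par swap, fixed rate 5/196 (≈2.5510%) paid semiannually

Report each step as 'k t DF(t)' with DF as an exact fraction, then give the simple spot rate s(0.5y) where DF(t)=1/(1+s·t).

1 1/2 197/200
2 1 39/40
s(0.5y) = (1/(197/200) − 1)/(1/2) = 6/197 ≈ 3.0457%

step 1 [0.5y] bond c/2=19/800: DF=(161343/160000 − 19/800·(0))/(1+19/800) = 197/200 ≈ 0.985000
step 2 [1y] swap r/2=5/392: DF=(1 − 5/392·(0.985000))/(1+5/392) = 39/40 ≈ 0.975000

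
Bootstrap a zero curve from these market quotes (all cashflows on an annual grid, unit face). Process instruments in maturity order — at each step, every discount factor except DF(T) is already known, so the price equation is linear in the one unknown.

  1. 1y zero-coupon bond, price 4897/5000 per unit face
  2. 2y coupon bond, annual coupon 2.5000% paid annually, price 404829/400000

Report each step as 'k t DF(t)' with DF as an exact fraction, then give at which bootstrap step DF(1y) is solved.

step 1 [1y] zero: DF = P = 4897/5000 ≈ 0.979400
step 2 [2y] bond c/1=1/40: DF=(404829/400000 − 1/40·(0.979400))/(1+1/40) = 1927/2000 ≈ 0.963500

1 1 4897/5000
2 2 1927/2000
DF(1y) is solved at step 1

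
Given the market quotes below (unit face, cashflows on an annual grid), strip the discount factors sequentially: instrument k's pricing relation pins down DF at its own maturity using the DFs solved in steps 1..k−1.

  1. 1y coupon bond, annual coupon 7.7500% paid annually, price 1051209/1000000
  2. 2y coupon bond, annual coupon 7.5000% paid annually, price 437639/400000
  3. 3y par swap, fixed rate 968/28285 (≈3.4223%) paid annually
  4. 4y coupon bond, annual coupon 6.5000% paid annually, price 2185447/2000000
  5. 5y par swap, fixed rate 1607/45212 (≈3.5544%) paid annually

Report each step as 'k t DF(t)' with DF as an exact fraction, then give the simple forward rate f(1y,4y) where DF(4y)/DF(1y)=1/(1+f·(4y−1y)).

1 1 2439/2500
2 2 9497/10000
3 3 1129/1250
4 4 4267/5000
5 5 8393/10000
f(1y,4y) = ((2439/2500)/(4267/5000) − 1)/(3) = 611/12801 ≈ 4.7731%

step 1 [1y] bond c/1=31/400: DF=(1051209/1000000 − 31/400·(0))/(1+31/400) = 2439/2500 ≈ 0.975600
step 2 [2y] bond c/1=3/40: DF=(437639/400000 − 3/40·(0.975600))/(1+3/40) = 9497/10000 ≈ 0.949700
step 3 [3y] swap r/1=968/28285: DF=(1 − 968/28285·(0.975600+0.949700))/(1+968/28285) = 1129/1250 ≈ 0.903200
step 4 [4y] bond c/1=13/200: DF=(2185447/2000000 − 13/200·(0.975600+0.949700+0.903200))/(1+13/200) = 4267/5000 ≈ 0.853400
step 5 [5y] swap r/1=1607/45212: DF=(1 − 1607/45212·(0.975600+0.949700+0.903200+0.853400))/(1+1607/45212) = 8393/10000 ≈ 0.839300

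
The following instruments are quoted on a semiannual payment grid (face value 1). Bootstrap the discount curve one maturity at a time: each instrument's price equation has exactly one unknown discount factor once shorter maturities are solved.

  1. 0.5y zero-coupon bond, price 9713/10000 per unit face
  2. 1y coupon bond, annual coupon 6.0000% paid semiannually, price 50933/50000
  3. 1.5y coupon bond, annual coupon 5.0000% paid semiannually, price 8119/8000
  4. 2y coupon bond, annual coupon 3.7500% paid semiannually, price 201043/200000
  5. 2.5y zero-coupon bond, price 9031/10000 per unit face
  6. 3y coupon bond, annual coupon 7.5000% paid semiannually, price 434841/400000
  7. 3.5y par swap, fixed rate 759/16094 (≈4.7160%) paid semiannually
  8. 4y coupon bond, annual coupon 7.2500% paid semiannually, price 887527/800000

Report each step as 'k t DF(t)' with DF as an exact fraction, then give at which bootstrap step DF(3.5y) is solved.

1 1/2 9713/10000
2 1 9607/10000
3 3/2 943/1000
4 2 4669/5000
5 5/2 9031/10000
6 3 351/400
7 7/2 4241/5000
8 4 4227/5000
DF(3.5y) is solved at step 7

step 1 [0.5y] zero: DF = P = 9713/10000 ≈ 0.971300
step 2 [1y] bond c/2=3/100: DF=(50933/50000 − 3/100·(0.971300))/(1+3/100) = 9607/10000 ≈ 0.960700
step 3 [1.5y] bond c/2=1/40: DF=(8119/8000 − 1/40·(0.971300+0.960700))/(1+1/40) = 943/1000 ≈ 0.943000
step 4 [2y] bond c/2=3/160: DF=(201043/200000 − 3/160·(0.971300+0.960700+0.943000))/(1+3/160) = 4669/5000 ≈ 0.933800
step 5 [2.5y] zero: DF = P = 9031/10000 ≈ 0.903100
step 6 [3y] bond c/2=3/80: DF=(434841/400000 − 3/80·(0.971300+0.960700+0.943000+0.933800+0.903100))/(1+3/80) = 351/400 ≈ 0.877500
step 7 [3.5y] swap r/2=759/32188: DF=(1 − 759/32188·(0.971300+0.960700+0.943000+0.933800+0.903100+0.877500))/(1+759/32188) = 4241/5000 ≈ 0.848200
step 8 [4y] bond c/2=29/800: DF=(887527/800000 − 29/800·(0.971300+0.960700+0.943000+0.933800+0.903100+0.877500+0.848200))/(1+29/800) = 4227/5000 ≈ 0.845400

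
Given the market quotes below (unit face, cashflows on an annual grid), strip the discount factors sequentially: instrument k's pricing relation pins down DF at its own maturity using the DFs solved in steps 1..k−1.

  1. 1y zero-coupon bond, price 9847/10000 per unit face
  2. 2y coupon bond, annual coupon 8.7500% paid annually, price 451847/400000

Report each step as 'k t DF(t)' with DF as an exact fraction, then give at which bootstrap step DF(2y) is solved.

1 1 9847/10000
2 2 1919/2000
DF(2y) is solved at step 2

step 1 [1y] zero: DF = P = 9847/10000 ≈ 0.984700
step 2 [2y] bond c/1=7/80: DF=(451847/400000 − 7/80·(0.984700))/(1+7/80) = 1919/2000 ≈ 0.959500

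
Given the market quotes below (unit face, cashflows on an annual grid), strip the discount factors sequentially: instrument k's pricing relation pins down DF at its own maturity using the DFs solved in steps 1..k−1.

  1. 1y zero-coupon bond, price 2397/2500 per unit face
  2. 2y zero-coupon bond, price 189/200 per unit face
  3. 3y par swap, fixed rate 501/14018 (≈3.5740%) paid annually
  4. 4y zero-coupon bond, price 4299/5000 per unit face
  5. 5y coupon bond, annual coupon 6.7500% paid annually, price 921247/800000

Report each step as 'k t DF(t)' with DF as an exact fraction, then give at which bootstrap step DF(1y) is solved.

1 1 2397/2500
2 2 189/200
3 3 4499/5000
4 4 4299/5000
5 5 8471/10000
DF(1y) is solved at step 1

step 1 [1y] zero: DF = P = 2397/2500 ≈ 0.958800
step 2 [2y] zero: DF = P = 189/200 ≈ 0.945000
step 3 [3y] swap r/1=501/14018: DF=(1 − 501/14018·(0.958800+0.945000))/(1+501/14018) = 4499/5000 ≈ 0.899800
step 4 [4y] zero: DF = P = 4299/5000 ≈ 0.859800
step 5 [5y] bond c/1=27/400: DF=(921247/800000 − 27/400·(0.958800+0.945000+0.899800+0.859800))/(1+27/400) = 8471/10000 ≈ 0.847100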